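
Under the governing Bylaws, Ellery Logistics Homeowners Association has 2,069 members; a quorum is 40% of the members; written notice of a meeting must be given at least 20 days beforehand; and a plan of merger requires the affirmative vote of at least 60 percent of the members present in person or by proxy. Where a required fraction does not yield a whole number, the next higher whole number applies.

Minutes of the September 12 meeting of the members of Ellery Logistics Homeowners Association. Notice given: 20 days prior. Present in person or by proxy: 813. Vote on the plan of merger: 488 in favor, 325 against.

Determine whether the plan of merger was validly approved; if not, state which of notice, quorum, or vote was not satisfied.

Notice: 20 days given; 20 required. Satisfied.
Quorum: 40% of 2,069 = 827.60, rounded up to 828; 813 present. Not satisfied.
Vote: requires three-fifths of those present (813); 3/5 of 813 = 487.80, rounded up to 488, so 488 needed; 488 in favor. Satisfied.

Invalid — quorum requirement not satisfied.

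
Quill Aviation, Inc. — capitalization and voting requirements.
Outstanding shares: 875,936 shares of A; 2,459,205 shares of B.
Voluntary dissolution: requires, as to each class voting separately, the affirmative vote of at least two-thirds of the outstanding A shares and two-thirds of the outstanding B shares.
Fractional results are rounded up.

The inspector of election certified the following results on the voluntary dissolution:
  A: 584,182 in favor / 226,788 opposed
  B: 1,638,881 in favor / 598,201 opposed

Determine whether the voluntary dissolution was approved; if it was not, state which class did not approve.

Not approved — the B shares did not give the required vote.

A: 2/3 of 875936 = 583957.33, rounded up to 583958; 583,958 required, 584,182 in favor — approved.
B: 2/3 of 2459205 = 1639470; 1,639,470 required, 1,638,881 in favor — not approved.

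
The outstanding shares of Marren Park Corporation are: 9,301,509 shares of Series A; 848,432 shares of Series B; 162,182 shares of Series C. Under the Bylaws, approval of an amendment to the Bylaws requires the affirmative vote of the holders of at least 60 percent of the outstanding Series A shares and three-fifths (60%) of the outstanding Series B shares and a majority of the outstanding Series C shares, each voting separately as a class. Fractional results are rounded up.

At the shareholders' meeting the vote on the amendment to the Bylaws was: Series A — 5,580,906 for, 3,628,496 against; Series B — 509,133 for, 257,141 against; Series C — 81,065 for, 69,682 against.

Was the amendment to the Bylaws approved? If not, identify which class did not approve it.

Not approved — the Series C shares did not give the required vote.

Series A: 3/5 of 9301509 = 5580905.40, rounded up to 5580906; 5,580,906 required, 5,580,906 in favor — approved.
Series B: 3/5 of 848432 = 509059.20, rounded up to 509060; 509,060 required, 509,133 in favor — approved.
Series C: a majority of 162182 is 81092; 81,092 required, 81,065 in favor — not approved.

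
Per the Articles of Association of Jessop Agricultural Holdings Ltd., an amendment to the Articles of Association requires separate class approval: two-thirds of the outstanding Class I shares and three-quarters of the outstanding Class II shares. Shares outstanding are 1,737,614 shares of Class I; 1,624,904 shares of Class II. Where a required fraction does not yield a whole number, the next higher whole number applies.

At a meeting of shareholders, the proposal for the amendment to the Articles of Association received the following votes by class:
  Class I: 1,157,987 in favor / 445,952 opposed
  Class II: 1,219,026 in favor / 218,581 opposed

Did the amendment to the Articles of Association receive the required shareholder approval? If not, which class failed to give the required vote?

Not approved — the Class I shares did not give the required vote.

Class I: 2/3 of 1737614 = 1158409.33, rounded up to 1158410; 1,158,410 required, 1,157,987 in favor — not approved.
Class II: 3/4 of 1624904 = 1218678; 1,218,678 required, 1,219,026 in favor — approved.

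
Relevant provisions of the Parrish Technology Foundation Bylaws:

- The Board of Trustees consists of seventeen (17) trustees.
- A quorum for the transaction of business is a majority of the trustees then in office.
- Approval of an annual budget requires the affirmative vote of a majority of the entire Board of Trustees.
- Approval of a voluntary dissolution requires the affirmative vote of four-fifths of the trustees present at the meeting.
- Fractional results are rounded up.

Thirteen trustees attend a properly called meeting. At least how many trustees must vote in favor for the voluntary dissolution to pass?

The voluntary dissolution requires four-fifths of the trustees present (13).
4/5 of 13 = 10.40, rounded up to 11.

11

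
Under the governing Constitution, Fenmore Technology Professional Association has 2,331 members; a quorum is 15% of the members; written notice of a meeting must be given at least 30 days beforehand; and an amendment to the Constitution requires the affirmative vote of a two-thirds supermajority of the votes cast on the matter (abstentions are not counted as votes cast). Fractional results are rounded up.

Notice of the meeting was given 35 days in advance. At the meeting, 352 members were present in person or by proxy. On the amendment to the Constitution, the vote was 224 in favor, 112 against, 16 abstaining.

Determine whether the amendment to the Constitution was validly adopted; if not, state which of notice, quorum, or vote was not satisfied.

Notice: 35 days given; 30 required. Satisfied.
Quorum: 15% of 2,331 = 349.65, rounded up to 350; 352 present. Satisfied.
Vote: requires two-thirds of the votes cast (352 − 16 abstaining = 336); 2/3 of 336 = 224, so 224 needed; 224 in favor. Satisfied.

Valid — all requirements satisfied.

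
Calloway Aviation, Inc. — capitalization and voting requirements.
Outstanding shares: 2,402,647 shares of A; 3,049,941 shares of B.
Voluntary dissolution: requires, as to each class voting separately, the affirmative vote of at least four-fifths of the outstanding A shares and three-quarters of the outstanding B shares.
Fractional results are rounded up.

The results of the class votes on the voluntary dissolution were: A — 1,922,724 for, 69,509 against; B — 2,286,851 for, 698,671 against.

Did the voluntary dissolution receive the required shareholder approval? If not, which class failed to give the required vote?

A: 4/5 of 2402647 = 1922117.60, rounded up to 1922118; 1,922,118 required, 1,922,724 in favor — approved.
B: 3/4 of 3049941 = 2287455.75, rounded up to 2287456; 2,287,456 required, 2,286,851 in favor — not approved.

Not approved — the B shares did not give the required vote.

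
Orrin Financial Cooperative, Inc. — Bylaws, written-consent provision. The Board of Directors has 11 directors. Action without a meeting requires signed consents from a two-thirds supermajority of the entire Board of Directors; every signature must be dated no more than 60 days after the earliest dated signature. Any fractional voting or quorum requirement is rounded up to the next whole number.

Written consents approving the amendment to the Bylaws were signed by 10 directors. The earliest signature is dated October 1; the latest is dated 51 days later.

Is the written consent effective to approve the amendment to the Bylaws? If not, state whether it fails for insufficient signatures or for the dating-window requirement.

Signatures required: a two-thirds supermajority of 11 — 2/3 of 11 = 7.33, rounded up to 8, so 8 needed; 10 signed. Sufficient.
Dating window: the latest signature is 51 days after the earliest; the limit is 60 days. Within the window.

Effective — both the signature and dating-window requirements are satisfied.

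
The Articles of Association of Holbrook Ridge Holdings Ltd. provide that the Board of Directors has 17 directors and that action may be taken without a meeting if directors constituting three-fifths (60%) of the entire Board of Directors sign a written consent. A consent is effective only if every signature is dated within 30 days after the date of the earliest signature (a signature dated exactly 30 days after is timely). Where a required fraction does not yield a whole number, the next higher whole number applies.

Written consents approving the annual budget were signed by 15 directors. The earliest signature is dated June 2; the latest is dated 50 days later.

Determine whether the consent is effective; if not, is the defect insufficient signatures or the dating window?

Signatures required: three-fifths (60%) of 17 — 3/5 of 17 = 10.20, rounded up to 11, so 11 needed; 15 signed. Sufficient.
Dating window: the latest signature is 50 days after the earliest; the limit is 30 days. Outside the window.

Not effective — dating-window requirement not satisfied.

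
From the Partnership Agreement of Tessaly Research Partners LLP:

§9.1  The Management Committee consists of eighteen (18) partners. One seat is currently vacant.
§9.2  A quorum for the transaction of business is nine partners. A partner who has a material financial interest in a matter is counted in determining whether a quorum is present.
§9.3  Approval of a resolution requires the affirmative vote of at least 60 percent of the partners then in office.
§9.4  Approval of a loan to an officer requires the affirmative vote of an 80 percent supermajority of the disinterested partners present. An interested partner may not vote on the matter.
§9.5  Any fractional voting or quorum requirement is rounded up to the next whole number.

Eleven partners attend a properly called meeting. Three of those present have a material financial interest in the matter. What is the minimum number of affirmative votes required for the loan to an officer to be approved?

7

The loan to an officer requires four-fifths of the disinterested partners present (11 − 3 = 8).
4/5 of 8 = 6.40, rounded up to 7.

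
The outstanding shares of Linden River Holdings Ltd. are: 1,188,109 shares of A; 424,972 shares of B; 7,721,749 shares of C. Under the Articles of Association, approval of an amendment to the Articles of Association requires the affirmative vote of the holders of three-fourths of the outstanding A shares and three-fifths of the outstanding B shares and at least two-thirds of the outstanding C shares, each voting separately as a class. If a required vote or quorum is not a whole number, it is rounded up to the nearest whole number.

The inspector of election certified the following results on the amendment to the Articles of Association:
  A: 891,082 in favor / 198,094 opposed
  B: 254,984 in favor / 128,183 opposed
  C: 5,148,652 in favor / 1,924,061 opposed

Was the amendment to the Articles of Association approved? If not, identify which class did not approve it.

A: 3/4 of 1188109 = 891081.75, rounded up to 891082; 891,082 required, 891,082 in favor — approved.
B: 3/5 of 424972 = 254983.20, rounded up to 254984; 254,984 required, 254,984 in favor — approved.
C: 2/3 of 7721749 = 5147832.67, rounded up to 5147833; 5,147,833 required, 5,148,652 in favor — approved.

Approved — every class gave the required vote.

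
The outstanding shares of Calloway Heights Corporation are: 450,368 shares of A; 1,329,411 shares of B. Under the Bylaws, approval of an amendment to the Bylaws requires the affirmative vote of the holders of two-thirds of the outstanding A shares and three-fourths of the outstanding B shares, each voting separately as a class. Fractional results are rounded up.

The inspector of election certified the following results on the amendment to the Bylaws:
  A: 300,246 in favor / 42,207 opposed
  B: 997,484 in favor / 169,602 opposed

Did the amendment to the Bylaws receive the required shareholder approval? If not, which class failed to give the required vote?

Approved — every class gave the required vote.

A: 2/3 of 450368 = 300245.33, rounded up to 300246; 300,246 required, 300,246 in favor — approved.
B: 3/4 of 1329411 = 997058.25, rounded up to 997059; 997,059 required, 997,484 in favor — approved.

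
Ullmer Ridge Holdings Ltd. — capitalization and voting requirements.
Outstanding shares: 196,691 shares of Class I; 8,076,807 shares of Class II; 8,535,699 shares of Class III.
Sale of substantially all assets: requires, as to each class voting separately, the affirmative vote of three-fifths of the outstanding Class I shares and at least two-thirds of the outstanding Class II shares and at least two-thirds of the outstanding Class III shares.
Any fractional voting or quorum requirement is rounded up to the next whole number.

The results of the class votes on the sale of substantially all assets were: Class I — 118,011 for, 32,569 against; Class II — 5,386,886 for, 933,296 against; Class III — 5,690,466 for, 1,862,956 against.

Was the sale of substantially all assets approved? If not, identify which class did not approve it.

Class I: 3/5 of 196691 = 118014.60, rounded up to 118015; 118,015 required, 118,011 in favor — not approved.
Class II: 2/3 of 8076807 = 5384538; 5,384,538 required, 5,386,886 in favor — approved.
Class III: 2/3 of 8535699 = 5690466; 5,690,466 required, 5,690,466 in favor — approved.

Not approved — the Class I shares did not give the required vote.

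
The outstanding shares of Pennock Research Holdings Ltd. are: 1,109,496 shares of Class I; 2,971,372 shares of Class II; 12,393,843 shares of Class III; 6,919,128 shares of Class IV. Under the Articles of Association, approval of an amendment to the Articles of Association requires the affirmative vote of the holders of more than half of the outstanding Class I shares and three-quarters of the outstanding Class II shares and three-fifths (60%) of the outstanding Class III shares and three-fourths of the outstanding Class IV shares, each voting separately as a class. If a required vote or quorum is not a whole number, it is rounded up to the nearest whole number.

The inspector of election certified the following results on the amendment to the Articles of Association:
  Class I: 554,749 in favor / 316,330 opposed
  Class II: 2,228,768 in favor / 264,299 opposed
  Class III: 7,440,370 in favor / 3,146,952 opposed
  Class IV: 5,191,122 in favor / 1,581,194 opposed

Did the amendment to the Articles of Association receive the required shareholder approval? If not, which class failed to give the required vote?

Approved — every class gave the required vote.

Class I: a majority of 1109496 is 554749; 554,749 required, 554,749 in favor — approved.
Class II: 3/4 of 2971372 = 2228529; 2,228,529 required, 2,228,768 in favor — approved.
Class III: 3/5 of 12393843 = 7436305.80, rounded up to 7436306; 7,436,306 required, 7,440,370 in favor — approved.
Class IV: 3/4 of 6919128 = 5189346; 5,189,346 required, 5,191,122 in favor — approved.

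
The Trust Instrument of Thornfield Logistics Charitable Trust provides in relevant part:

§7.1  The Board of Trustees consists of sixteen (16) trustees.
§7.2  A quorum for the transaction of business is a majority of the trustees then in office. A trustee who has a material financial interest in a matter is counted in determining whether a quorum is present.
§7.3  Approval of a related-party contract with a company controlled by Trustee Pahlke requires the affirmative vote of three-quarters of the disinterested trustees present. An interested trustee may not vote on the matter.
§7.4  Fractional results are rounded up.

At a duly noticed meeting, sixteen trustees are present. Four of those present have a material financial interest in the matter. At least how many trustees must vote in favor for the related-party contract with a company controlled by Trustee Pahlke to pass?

The related-party contract with a company controlled by Trustee Pahlke requires three-fourths of the disinterested trustees present (16 − 4 = 12).
3/4 of 12 = 9.

9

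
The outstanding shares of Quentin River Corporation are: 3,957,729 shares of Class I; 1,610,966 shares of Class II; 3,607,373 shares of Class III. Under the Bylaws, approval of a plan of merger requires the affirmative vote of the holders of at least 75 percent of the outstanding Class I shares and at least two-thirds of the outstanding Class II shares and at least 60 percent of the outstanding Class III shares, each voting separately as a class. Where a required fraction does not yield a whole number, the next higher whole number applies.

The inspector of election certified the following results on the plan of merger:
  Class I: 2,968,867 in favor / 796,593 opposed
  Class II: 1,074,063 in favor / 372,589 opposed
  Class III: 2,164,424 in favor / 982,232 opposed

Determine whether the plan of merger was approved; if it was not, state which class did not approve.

Class I: 3/4 of 3957729 = 2968296.75, rounded up to 2968297; 2,968,297 required, 2,968,867 in favor — approved.
Class II: 2/3 of 1610966 = 1073977.33, rounded up to 1073978; 1,073,978 required, 1,074,063 in favor — approved.
Class III: 3/5 of 3607373 = 2164423.80, rounded up to 2164424; 2,164,424 required, 2,164,424 in favor — approved.

Approved — every class gave the required vote.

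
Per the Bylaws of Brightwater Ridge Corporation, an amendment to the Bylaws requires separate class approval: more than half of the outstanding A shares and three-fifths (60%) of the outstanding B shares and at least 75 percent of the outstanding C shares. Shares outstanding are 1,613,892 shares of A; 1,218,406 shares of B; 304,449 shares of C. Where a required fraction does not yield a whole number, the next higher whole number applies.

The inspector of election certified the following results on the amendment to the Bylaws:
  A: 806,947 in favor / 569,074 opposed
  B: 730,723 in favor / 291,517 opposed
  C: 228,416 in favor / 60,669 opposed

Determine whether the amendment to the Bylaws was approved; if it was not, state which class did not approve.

Not approved — the B shares did not give the required vote.

A: a majority of 1613892 is 806947; 806,947 required, 806,947 in favor — approved.
B: 3/5 of 1218406 = 731043.60, rounded up to 731044; 731,044 required, 730,723 in favor — not approved.
C: 3/4 of 304449 = 228336.75, rounded up to 228337; 228,337 required, 228,416 in favor — approved.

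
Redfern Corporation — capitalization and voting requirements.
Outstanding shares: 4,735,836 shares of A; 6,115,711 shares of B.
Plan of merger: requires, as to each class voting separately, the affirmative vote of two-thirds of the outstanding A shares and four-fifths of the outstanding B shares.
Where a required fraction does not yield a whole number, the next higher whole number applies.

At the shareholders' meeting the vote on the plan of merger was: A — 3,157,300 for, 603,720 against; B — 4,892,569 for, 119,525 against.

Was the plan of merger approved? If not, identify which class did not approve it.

Approved — every class gave the required vote.

A: 2/3 of 4735836 = 3157224; 3,157,224 required, 3,157,300 in favor — approved.
B: 4/5 of 6115711 = 4892568.80, rounded up to 4892569; 4,892,569 required, 4,892,569 in favor — approved.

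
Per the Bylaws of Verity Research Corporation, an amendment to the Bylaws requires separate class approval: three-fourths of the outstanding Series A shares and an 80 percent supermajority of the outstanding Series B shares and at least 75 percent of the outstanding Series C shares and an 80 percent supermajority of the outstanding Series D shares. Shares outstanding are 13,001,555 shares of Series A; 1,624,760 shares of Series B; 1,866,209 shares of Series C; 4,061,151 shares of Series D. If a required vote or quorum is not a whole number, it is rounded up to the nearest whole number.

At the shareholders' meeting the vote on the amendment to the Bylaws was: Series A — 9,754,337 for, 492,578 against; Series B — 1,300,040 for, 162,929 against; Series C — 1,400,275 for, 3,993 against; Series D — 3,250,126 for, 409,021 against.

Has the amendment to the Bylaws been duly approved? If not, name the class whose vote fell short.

Approved — every class gave the required vote.

Series A: 3/4 of 13001555 = 9751166.25, rounded up to 9751167; 9,751,167 required, 9,754,337 in favor — approved.
Series B: 4/5 of 1624760 = 1299808; 1,299,808 required, 1,300,040 in favor — approved.
Series C: 3/4 of 1866209 = 1399656.75, rounded up to 1399657; 1,399,657 required, 1,400,275 in favor — approved.
Series D: 4/5 of 4061151 = 3248920.80, rounded up to 3248921; 3,248,921 required, 3,250,126 in favor — approved.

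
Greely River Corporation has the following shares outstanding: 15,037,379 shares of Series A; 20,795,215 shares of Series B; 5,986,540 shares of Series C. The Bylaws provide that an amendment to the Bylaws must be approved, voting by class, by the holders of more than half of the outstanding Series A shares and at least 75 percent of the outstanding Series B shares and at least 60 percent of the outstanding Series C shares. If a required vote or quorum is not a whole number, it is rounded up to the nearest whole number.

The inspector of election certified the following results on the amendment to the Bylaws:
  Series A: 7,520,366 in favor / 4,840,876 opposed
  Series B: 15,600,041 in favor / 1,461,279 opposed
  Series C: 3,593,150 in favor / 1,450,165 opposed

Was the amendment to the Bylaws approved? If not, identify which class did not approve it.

Series A: a majority of 15037379 is 7518690; 7,518,690 required, 7,520,366 in favor — approved.
Series B: 3/4 of 20795215 = 15596411.25, rounded up to 15596412; 15,596,412 required, 15,600,041 in favor — approved.
Series C: 3/5 of 5986540 = 3591924; 3,591,924 required, 3,593,150 in favor — approved.

Approved — every class gave the required vote.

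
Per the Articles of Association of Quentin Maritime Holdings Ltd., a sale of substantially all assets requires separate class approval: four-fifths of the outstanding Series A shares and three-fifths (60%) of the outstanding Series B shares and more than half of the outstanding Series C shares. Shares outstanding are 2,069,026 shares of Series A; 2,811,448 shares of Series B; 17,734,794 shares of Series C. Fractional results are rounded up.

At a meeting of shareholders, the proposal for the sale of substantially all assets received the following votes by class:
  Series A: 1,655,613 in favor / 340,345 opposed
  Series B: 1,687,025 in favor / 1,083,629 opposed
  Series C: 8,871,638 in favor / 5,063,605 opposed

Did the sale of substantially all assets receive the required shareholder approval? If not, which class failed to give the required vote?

Series A: 4/5 of 2069026 = 1655220.80, rounded up to 1655221; 1,655,221 required, 1,655,613 in favor — approved.
Series B: 3/5 of 2811448 = 1686868.80, rounded up to 1686869; 1,686,869 required, 1,687,025 in favor — approved.
Series C: a majority of 17734794 is 8867398; 8,867,398 required, 8,871,638 in favor — approved.

Approved — every class gave the required vote.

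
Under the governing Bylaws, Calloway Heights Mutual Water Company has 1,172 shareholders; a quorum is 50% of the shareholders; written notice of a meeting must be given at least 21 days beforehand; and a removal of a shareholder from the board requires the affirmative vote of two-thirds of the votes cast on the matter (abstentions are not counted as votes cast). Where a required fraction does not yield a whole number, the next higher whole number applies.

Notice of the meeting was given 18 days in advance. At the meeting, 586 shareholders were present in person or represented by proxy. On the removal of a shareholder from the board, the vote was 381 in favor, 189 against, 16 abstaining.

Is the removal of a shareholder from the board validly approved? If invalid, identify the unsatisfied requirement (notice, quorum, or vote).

Notice: 18 days given; 21 required. Not satisfied.
Quorum: 50% of 1,172 = 586; 586 present. Satisfied.
Vote: requires two-thirds of the votes cast (586 − 16 abstaining = 570); 2/3 of 570 = 380, so 380 needed; 381 in favor. Satisfied.

Invalid — notice requirement not satisfied.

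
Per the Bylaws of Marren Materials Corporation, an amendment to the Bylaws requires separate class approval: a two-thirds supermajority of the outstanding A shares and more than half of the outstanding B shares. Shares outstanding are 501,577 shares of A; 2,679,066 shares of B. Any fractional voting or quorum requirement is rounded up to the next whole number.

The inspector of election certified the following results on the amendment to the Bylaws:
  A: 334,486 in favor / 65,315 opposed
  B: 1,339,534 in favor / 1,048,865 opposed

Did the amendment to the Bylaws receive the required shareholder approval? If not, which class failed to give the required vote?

Approved — every class gave the required vote.

A: 2/3 of 501577 = 334384.67, rounded up to 334385; 334,385 required, 334,486 in favor — approved.
B: a majority of 2679066 is 1339534; 1,339,534 required, 1,339,534 in favor — approved.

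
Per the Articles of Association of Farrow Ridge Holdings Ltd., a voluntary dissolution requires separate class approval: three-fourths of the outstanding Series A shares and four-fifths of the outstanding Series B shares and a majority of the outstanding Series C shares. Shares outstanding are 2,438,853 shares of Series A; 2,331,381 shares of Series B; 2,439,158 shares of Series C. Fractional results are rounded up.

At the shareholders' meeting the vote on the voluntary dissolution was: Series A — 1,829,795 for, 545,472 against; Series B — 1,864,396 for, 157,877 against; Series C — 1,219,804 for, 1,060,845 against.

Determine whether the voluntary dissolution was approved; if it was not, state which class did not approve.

Not approved — the Series B shares did not give the required vote.

Series A: 3/4 of 2438853 = 1829139.75, rounded up to 1829140; 1,829,140 required, 1,829,795 in favor — approved.
Series B: 4/5 of 2331381 = 1865104.80, rounded up to 1865105; 1,865,105 required, 1,864,396 in favor — not approved.
Series C: a majority of 2439158 is 1219580; 1,219,580 required, 1,219,804 in favor — approved.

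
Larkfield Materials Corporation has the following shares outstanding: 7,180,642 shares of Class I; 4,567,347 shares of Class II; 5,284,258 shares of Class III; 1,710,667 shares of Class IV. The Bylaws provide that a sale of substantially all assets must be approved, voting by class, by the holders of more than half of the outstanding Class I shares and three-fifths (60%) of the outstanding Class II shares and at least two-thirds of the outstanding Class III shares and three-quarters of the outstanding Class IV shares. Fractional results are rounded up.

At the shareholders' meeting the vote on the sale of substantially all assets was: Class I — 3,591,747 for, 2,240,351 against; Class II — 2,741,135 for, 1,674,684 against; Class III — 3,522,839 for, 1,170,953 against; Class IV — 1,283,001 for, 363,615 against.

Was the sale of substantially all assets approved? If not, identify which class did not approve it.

Approved — every class gave the required vote.

Class I: a majority of 7180642 is 3590322; 3,590,322 required, 3,591,747 in favor — approved.
Class II: 3/5 of 4567347 = 2740408.20, rounded up to 2740409; 2,740,409 required, 2,741,135 in favor — approved.
Class III: 2/3 of 5284258 = 3522838.67, rounded up to 3522839; 3,522,839 required, 3,522,839 in favor — approved.
Class IV: 3/4 of 1710667 = 1283000.25, rounded up to 1283001; 1,283,001 required, 1,283,001 in favor — approved.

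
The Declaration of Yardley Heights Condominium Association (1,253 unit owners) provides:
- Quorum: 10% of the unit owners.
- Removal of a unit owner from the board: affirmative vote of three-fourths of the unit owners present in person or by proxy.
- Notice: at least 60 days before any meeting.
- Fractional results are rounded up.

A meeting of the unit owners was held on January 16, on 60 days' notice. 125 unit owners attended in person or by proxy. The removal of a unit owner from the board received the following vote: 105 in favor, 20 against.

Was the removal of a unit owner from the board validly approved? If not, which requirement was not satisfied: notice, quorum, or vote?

Invalid — quorum requirement not satisfied.

Notice: 60 days given; 60 required. Satisfied.
Quorum: 10% of 1,253 = 125.30, rounded up to 126; 125 present. Not satisfied.
Vote: requires three-fourths of those present (125); 3/4 of 125 = 93.75, rounded up to 94, so 94 needed; 105 in favor. Satisfied.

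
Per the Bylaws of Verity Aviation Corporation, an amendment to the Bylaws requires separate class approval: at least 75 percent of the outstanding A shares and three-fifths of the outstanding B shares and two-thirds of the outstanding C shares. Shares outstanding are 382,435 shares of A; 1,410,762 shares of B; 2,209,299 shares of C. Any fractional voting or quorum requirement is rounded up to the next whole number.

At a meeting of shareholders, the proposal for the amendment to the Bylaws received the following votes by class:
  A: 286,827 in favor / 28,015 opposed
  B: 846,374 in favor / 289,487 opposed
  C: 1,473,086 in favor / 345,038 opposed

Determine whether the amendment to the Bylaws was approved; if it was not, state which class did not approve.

Not approved — the B shares did not give the required vote.

A: 3/4 of 382435 = 286826.25, rounded up to 286827; 286,827 required, 286,827 in favor — approved.
B: 3/5 of 1410762 = 846457.20, rounded up to 846458; 846,458 required, 846,374 in favor — not approved.
C: 2/3 of 2209299 = 1472866; 1,472,866 required, 1,473,086 in favor — approved.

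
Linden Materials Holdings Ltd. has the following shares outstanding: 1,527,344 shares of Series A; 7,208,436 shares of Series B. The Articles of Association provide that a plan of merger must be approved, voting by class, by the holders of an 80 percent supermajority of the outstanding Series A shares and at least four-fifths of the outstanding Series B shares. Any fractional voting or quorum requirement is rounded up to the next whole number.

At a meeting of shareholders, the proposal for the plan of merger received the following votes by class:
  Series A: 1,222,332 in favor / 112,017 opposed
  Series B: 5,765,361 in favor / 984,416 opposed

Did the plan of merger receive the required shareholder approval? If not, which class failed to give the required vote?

Series A: 4/5 of 1527344 = 1221875.20, rounded up to 1221876; 1,221,876 required, 1,222,332 in favor — approved.
Series B: 4/5 of 7208436 = 5766748.80, rounded up to 5766749; 5,766,749 required, 5,765,361 in favor — not approved.

Not approved — the Series B shares did not give the required vote.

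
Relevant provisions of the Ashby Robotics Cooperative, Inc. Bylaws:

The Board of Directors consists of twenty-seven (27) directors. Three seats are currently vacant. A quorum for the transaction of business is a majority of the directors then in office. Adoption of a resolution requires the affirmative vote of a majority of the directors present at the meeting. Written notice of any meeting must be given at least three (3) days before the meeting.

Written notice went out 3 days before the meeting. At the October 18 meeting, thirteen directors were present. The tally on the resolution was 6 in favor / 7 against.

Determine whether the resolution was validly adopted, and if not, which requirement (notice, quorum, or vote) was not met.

Invalid — vote requirement not satisfied.

Notice: 3 days given; 3 required (3 ≥ 3). Satisfied.
Quorum: 13 present; quorum is 13. Satisfied.
Vote: the resolution requires a majority of the directors present (13). A majority of 13 is 7, so 7 affirmative votes are needed; 6 voted in favor. Not satisfied.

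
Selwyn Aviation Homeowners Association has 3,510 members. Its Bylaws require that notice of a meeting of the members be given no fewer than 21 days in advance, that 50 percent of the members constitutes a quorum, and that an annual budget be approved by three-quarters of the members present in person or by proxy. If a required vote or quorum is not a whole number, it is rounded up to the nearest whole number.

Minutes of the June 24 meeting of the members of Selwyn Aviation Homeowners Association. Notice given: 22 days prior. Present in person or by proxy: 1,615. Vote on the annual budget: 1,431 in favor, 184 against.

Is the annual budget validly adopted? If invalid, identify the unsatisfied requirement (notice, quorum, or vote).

Notice: 22 days given; 21 required. Satisfied.
Quorum: 50% of 3,510 = 1,755; 1,615 present. Not satisfied.
Vote: requires three-fourths of those present (1,615); 3/4 of 1615 = 1211.25, rounded up to 1212, so 1,212 needed; 1,431 in favor. Satisfied.

Invalid — quorum requirement not satisfied.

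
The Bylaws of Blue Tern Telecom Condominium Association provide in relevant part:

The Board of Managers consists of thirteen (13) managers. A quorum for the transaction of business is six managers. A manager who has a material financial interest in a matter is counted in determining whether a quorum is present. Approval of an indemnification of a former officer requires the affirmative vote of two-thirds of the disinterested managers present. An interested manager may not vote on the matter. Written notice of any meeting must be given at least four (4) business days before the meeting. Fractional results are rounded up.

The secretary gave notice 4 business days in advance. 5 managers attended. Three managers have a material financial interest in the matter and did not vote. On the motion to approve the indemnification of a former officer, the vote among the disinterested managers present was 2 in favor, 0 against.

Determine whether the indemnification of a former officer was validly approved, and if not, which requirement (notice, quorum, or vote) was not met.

Invalid — quorum requirement not satisfied.

Notice: 4 business days given; 4 required (4 ≥ 4). Satisfied.
Quorum: 5 present (interested managers count toward quorum); quorum is 6. Not satisfied.
Vote: the indemnification of a former officer requires two-thirds of the disinterested managers present (5 − 3 = 2). 2/3 of 2 = 1.33, rounded up to 2, so 2 affirmative votes are needed; 2 voted in favor. Satisfied. (Moot — without a quorum no business can be validly transacted.)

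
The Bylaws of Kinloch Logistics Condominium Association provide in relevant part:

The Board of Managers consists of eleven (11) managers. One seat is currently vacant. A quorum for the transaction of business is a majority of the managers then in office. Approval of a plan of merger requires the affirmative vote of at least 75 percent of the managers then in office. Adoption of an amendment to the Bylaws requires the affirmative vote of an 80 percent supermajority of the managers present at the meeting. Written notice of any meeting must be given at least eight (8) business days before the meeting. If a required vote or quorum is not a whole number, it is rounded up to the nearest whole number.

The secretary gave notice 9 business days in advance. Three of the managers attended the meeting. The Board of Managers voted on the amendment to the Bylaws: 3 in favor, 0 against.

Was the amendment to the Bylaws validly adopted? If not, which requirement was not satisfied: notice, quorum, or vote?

Invalid — quorum requirement not satisfied.

Notice: 9 business days given; 8 required (9 ≥ 8). Satisfied.
Quorum: 3 present; quorum is 6. Not satisfied.
Vote: the amendment to the Bylaws requires four-fifths of the managers present (3). 4/5 of 3 = 2.40, rounded up to 3, so 3 affirmative votes are needed; 3 voted in favor. Satisfied. (Moot — without a quorum no business can be validly transacted.)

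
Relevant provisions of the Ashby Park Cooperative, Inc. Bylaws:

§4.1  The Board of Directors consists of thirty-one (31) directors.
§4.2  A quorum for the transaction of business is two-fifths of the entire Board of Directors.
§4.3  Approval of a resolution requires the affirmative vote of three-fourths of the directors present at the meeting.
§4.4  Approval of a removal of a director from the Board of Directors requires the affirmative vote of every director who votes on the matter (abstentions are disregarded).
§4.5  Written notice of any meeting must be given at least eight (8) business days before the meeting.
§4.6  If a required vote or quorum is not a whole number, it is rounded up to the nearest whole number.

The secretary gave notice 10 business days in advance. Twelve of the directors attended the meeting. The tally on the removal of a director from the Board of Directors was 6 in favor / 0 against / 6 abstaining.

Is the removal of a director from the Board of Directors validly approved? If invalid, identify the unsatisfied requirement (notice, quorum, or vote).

Invalid — quorum requirement not satisfied.

Notice: 10 business days given; 8 required (10 ≥ 8). Satisfied.
Quorum: 12 present; quorum is 13. Not satisfied.
Vote: the removal of a director from the Board of Directors requires the unanimous vote of the votes cast (12 present − 6 abstaining = 6). Unanimous means all 6, so 6 affirmative votes are needed; 6 voted in favor. Satisfied. (Moot — without a quorum no business can be validly transacted.)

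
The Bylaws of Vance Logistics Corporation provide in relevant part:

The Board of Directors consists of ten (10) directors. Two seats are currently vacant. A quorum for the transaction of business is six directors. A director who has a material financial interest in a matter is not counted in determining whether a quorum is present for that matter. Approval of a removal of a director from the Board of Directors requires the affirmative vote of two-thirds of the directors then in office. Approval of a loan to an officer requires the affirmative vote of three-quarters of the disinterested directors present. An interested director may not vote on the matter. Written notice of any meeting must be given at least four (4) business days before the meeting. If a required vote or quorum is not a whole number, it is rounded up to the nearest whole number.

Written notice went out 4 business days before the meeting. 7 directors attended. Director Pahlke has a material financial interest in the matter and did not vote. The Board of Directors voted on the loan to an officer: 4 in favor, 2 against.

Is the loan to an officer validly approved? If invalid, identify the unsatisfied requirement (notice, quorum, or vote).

Notice: 4 business days given; 4 required (4 ≥ 4). Satisfied.
Quorum: 7 present, but the 1 interested director does not count, leaving 6. Quorum is 6. Satisfied.
Vote: the loan to an officer requires three-fourths of the disinterested directors present (7 − 1 = 6). 3/4 of 6 = 4.50, rounded up to 5, so 5 affirmative votes are needed; 4 voted in favor. Not satisfied.

Invalid — vote requirement not satisfied.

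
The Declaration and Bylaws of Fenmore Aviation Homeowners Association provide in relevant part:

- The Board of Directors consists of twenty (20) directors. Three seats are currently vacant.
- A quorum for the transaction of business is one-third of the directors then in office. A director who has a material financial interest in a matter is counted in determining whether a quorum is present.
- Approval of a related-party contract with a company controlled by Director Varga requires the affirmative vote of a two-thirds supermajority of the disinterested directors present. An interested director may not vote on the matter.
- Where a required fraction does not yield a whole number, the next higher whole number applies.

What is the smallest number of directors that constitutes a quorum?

6

1/3 of 17 = 5.67, rounded up to 6.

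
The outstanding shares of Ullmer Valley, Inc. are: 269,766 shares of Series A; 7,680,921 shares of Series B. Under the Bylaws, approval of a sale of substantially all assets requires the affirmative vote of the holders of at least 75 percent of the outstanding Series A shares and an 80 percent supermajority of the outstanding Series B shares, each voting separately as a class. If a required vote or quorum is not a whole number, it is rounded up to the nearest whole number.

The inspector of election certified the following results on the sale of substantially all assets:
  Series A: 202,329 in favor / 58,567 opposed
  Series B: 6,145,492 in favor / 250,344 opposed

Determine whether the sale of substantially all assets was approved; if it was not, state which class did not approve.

Approved — every class gave the required vote.

Series A: 3/4 of 269766 = 202324.50, rounded up to 202325; 202,325 required, 202,329 in favor — approved.
Series B: 4/5 of 7680921 = 6144736.80, rounded up to 6144737; 6,144,737 required, 6,145,492 in favor — approved.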